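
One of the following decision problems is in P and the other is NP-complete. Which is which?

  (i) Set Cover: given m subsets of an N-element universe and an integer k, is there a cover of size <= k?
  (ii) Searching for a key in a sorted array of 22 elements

(i) is NP-complete: one of Karp's 21 NP-complete problems (with k part of the input).
(ii) is P: binary search runs in O(log n).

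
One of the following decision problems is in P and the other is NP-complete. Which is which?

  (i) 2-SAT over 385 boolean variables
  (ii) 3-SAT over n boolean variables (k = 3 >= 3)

(i) is P: 2-SAT is solvable in linear time via implication-graph SCCs.
(ii) is NP-complete: 3-SAT is NP-complete (Cook-Levin); k-SAT for k>=3 reduces from 3-SAT.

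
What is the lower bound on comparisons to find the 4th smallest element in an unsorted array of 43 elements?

Finding the 4th smallest of 43 elements requires Omega(n) comparisons. Every element must participate in at least one comparison; otherwise it could be the 4th smallest.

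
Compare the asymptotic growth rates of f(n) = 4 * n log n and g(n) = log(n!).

f(n) = 4 * n log n and g(n) = log(n!) are Theta of each other: Stirling: log(n!) = n log n - n + O(log n) = Theta(n log n); the constant 4 doesn't change the Theta class.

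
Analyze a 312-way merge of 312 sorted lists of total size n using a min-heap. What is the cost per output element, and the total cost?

Maintain a min-heap of size 312 holding the current head of each list. Each output step does one extract-min (O(log 312)) and one insert of that list's next element (O(log 312)). Each of the n elements passes through the heap exactly once, so the total cost is O(n log 312), i.e. O(log 312) per output element.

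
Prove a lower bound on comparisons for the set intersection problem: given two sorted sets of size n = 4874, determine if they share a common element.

For two sorted arrays of size n = 4874, any correct algorithm must examine Omega(n) elements. If fewer are examined, an adversary places a common element in an unexamined gap. A merge-based scan achieves O(n), so the bound is tight.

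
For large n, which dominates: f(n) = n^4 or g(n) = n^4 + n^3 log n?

f(n) = n^4 and g(n) = n^4 + n^3 log n are Theta of each other: the lower-order n^3 log n term is o(n^4); both are Theta(n^4).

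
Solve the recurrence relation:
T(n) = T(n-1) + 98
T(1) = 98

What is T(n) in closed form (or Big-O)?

Unrolling: T(n) = T(n-1) + 98 = T(n-2) + 2*98 = ... = T(1) + (n-1)*98 = 98 + (n-1)*98 = 98n.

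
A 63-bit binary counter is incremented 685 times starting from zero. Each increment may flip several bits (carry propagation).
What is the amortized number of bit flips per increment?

Bit i flips on every 2^i-th increment, so over 685 increments bit i flips floor(685/2^i) times. Summing over i: total flips < 2 * 685. Amortized: < 2 = O(1) per increment.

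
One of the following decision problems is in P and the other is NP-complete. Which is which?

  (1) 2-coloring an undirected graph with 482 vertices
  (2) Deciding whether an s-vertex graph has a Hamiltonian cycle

(1) is P: 2-coloring is bipartiteness testing via BFS, O(V+E).
(2) is NP-complete: one of Karp's 21 NP-complete problems.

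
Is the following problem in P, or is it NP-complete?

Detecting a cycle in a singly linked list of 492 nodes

This problem is in P: Floyd's tortoise-and-hare runs in O(n) time, O(1) space.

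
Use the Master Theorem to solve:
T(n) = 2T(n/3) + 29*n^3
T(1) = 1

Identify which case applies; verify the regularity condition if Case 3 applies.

a=2, b=3, f(n)=29*n^3.
log_3(2) = 0.6309 < 3.
f(n) = Omega(n^(0.6309+epsilon)) for some epsilon > 0, so Case 3 is the candidate.
Regularity: a*f(n/b) = 2*29*(n/3)^3 = (2/27)*29*n^3 <= c*f(n) with c = 2/27 < 1. Satisfied.
Case 3: T(n) = Theta(n^3).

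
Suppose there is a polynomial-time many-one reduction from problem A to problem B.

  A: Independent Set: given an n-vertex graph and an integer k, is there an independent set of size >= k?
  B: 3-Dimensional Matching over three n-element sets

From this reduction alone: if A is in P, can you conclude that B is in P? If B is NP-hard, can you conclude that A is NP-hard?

A poly-time reduction A <=_p B transfers tractability DOWN (B easy => A easy) and hardness UP (A hard => B hard), not the reverse.
From A in P, the reduction alone does NOT give B in P: any problem in P trivially reduces to SAT, yet SAT is not known to be in P.
From B NP-hard, the reduction alone does NOT give A NP-hard: again, easy problems reduce to hard ones.
(Here in fact A is NP-complete and B is NP-complete.)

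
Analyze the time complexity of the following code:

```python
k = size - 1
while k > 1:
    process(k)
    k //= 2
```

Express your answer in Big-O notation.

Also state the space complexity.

Time complexity: O(log n).
Space complexity: O(1).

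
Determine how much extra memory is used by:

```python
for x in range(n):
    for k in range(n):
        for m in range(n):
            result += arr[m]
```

Space complexity: O(1).
Only a constant amount of auxiliary storage is used; nothing grows with n.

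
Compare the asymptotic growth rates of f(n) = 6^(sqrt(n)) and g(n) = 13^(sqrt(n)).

g(n) = 13^(sqrt(n)) grows faster: ratio is (13/6)^(sqrt(n)) -> infinity since 13/6 > 1.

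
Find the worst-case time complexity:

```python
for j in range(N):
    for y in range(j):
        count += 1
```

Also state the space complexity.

Time complexity: O(n^2).
Space complexity: O(1).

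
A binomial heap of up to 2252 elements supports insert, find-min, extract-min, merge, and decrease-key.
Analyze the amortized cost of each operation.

A binomial heap with n <= 2252 elements has at most floor(log_2 2252) + 1 = 12 trees. Using potential Phi = number of trees: Insert adds one tree, but cascading merges reduce count -- amortized O(1). Find-min reads the cached minimum pointer: O(1). Extract-min creates O(log n) new trees: O(log n). Merge combines tree lists: O(log n). Decrease-key sifts the element up its tree of height <= log n: O(log n).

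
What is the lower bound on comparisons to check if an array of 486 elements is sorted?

To verify 486 elements are sorted, we must compare each consecutive pair. Skipping any pair allows an adversary to swap them. Therefore 485 comparisons are necessary and sufficient.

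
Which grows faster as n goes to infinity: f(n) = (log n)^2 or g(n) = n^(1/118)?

g(n) = n^(1/118) grows faster: any positive power of n dominates any polylog.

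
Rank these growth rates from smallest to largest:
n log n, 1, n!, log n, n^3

Ordered by growth rate: 1 < log n < n log n < n^3 < n!.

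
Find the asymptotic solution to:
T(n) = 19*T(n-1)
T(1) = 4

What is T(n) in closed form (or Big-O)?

Each step multiplies by 19. T(n) = T(1)*19^(n-1) = 4*19^(n-1).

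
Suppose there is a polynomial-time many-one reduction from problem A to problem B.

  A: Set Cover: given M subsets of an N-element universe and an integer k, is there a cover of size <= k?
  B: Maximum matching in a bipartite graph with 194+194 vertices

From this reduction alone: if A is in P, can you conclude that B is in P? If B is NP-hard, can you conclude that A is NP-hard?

A poly-time reduction A <=_p B transfers tractability DOWN (B easy => A easy) and hardness UP (A hard => B hard), not the reverse.
From A in P, the reduction alone does NOT give B in P: any problem in P trivially reduces to SAT, yet SAT is not known to be in P.
From B NP-hard, the reduction alone does NOT give A NP-hard: again, easy problems reduce to hard ones.
(Here in fact A is NP-complete and B is in P, so no such reduction is known -- its existence would imply P = NP; the analysis concerns only what the assumed reduction would or would not let you conclude.)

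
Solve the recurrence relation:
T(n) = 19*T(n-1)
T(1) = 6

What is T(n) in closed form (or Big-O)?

Each step multiplies by 19. T(n) = T(1)*19^(n-1) = 6*19^(n-1).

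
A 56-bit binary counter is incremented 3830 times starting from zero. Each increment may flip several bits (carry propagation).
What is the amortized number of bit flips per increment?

Bit i flips on every 2^i-th increment, so over 3830 increments bit i flips floor(3830/2^i) times. Summing over i: total flips < 2 * 3830. Amortized: < 2 = O(1) per increment.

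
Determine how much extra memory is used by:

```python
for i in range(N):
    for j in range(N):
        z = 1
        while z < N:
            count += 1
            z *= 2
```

Space complexity: O(1).
Only a constant amount of auxiliary storage is used; nothing grows with n.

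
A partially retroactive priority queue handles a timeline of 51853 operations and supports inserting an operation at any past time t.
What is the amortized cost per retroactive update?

Partially retroactive priority queues (Demaine-Iacono-Langerman) allow updates at past times with queries only at the present. With a balanced BST over the m = 51853 timeline events tracking bridges, each retroactive insert or delete is O(log m) amortized.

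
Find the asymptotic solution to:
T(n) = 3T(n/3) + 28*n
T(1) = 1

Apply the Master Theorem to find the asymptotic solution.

a=3, b=3, f(n)=28*n. log_3(3) = 1. Case 2: T(n) = O(n log n).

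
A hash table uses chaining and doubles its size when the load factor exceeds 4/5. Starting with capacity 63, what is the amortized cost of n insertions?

Rehashing occurs when load exceeds 4/5. Total rehash cost is geometric series summing to O(n). Each insertion itself is O(1). Amortized: O(1).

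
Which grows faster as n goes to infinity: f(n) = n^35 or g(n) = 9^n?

g(n) = 9^n grows faster: any exponential with base > 1 dominates every polynomial.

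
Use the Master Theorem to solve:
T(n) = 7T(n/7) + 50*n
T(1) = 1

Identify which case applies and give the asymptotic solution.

a=7, b=7, f(n)=50*n.
log_7(7) = 1, so n^(log_b(a)) = n.
f(n) = Theta(n), so Case 2 applies.
T(n) = Theta(n log n).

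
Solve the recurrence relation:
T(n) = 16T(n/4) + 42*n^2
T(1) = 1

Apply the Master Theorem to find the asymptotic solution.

a=16, b=4, f(n)=42*n^2. log_4(16) = 2. Case 2: T(n) = O(n^2 log n).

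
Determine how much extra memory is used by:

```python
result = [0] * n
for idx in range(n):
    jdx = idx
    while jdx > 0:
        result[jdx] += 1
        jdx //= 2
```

Space complexity: O(n).
Auxiliary storage grows linearly with the input size n in the worst case.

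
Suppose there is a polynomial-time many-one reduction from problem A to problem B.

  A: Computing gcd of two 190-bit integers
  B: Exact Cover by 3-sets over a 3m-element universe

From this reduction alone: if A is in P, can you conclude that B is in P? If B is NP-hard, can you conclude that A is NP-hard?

A poly-time reduction A <=_p B transfers tractability DOWN (B easy => A easy) and hardness UP (A hard => B hard), not the reverse.
From A in P, the reduction alone does NOT give B in P: any problem in P trivially reduces to SAT, yet SAT is not known to be in P.
From B NP-hard, the reduction alone does NOT give A NP-hard: again, easy problems reduce to hard ones.
(Here in fact A is P and B is NP-complete.)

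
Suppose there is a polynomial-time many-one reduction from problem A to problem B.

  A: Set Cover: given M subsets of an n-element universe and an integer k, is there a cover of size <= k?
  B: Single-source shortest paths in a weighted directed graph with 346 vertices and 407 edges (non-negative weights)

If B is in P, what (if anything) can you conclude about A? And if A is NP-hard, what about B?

A poly-time reduction A <=_p B means any A-instance can be transformed to a B-instance in poly time.
If B is in P: compose the reduction with B's poly-time algorithm to solve A in poly time, so A is in P.
If A is NP-hard: every NP problem reduces to A, which reduces to B; composing reductions, every NP problem reduces to B, so B is NP-hard.
(Here in fact A is NP-complete and B is in P, so no such reduction is known -- its existence would imply P = NP; the analysis concerns only what the assumed reduction would or would not let you conclude.)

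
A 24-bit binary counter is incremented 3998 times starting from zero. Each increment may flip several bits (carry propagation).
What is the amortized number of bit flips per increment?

Bit i flips on every 2^i-th increment, so over 3998 increments bit i flips floor(3998/2^i) times. Summing over i: total flips < 2 * 3998. Amortized: < 2 = O(1) per increment.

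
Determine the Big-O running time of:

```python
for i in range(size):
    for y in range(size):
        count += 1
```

Time complexity: O(n^2).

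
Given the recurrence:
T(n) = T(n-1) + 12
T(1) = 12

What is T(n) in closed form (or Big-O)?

Unrolling: T(n) = T(n-1) + 12 = T(n-2) + 2*12 = ... = T(1) + (n-1)*12 = 12 + (n-1)*12 = 12n.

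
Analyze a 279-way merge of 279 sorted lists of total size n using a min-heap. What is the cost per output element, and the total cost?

Maintain a min-heap of size 279 holding the current head of each list. Each output step does one extract-min (O(log 279)) and one insert of that list's next element (O(log 279)). Each of the n elements passes through the heap exactly once, so the total cost is O(n log 279), i.e. O(log 279) per output element.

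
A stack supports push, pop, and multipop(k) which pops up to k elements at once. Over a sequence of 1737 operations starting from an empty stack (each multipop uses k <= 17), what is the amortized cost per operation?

Each element is pushed exactly once and popped at most once (whether by pop or as part of a multipop). So the total number of individual pops over the whole sequence is at most the number of pushes, which is at most 1737. Total work <= 2 * 1737, hence O(1) amortized per operation.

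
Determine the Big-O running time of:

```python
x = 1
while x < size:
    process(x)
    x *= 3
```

Time complexity: O(log n).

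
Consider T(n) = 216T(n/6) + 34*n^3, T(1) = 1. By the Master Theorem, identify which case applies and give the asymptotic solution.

a=216, b=6, f(n)=34*n^3.
log_6(216) = 3, so n^(log_b(a)) = n^3.
f(n) = Theta(n^3), so Case 2 applies.
T(n) = Theta(n^3 log n).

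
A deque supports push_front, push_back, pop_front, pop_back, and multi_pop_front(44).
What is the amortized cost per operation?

Assign 2 credits to each push operation. A pop uses 1 saved credit. multi_pop_front(44) uses up to 44 saved credits from previous pushes. Credits never go negative. Amortized cost is O(1).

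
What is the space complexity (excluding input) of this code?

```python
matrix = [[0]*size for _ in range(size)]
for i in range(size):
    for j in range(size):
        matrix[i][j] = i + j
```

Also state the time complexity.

Space complexity: O(n^2).
A 2D structure of size n x n is allocated.
Time complexity: O(n^2).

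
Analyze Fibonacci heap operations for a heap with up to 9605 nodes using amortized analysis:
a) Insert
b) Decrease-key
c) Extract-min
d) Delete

Fibonacci heaps use lazy consolidation. Potential function Phi = t + 2m (t = number of trees, m = marked nodes).
- Insert: O(1) actual, Delta Phi = +1 (one new tree) => O(1) amortized.
- Decrease-key: with c cascading cuts, actual cost is O(c); Delta Phi <= c - 2(c-1) + 2 = 4 - c (c new trees; >= c-1 marks cleared; <= 1 new mark). Amortized O(c) + (4 - c) = O(1).
- Extract-min: O(D(n) + t) actual; consolidation drops t to <= D(n)+1, so Delta Phi pays for the t term. D(n) = O(log n) for n = 9605 => O(log n) amortized.
- Delete: decrease-key to -inf then extract-min = O(log n).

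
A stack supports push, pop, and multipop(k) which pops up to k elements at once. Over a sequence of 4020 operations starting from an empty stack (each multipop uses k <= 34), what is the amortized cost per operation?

Each element is pushed exactly once and popped at most once (whether by pop or as part of a multipop). So the total number of individual pops over the whole sequence is at most the number of pushes, which is at most 4020. Total work <= 2 * 4020, hence O(1) amortized per operation.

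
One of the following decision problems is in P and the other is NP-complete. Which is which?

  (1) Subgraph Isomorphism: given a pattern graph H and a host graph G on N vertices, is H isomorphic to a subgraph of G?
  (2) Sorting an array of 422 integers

(1) is NP-complete: generalizes Clique and Hamiltonian Path (pattern size is part of the input).
(2) is P: merge sort runs in O(n log n).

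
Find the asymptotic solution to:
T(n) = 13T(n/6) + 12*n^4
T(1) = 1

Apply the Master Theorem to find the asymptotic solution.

a=13, b=6, f(n)=12*n^4. log_6(13) = 1.432 < 4. Case 3: T(n) = O(n^4).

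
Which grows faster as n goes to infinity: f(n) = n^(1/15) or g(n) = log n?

f(n) = n^(1/15) grows faster: any positive power of n dominates log n.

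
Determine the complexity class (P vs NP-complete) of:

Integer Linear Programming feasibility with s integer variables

This problem is NP-complete: ILP feasibility is NP-complete (LP relaxation is in P).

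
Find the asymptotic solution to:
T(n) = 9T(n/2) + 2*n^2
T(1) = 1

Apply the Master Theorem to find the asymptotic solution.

a=9, b=2, f(n)=2*n^2. log_2(9) = 3.17. Case 1 of Master Theorem: T(n) = O(n^3.17).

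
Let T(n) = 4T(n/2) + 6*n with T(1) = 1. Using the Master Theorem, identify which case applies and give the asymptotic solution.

a=4, b=2, f(n)=6*n.
log_2(4) = 2 > 1.
Since f(n) = O(n^1) is polynomially smaller than n^2, Case 1 applies.
T(n) = Theta(n^2).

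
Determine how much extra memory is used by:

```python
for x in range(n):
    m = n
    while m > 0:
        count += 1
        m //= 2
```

Space complexity: O(1).
Only a constant amount of auxiliary storage is used; nothing grows with n.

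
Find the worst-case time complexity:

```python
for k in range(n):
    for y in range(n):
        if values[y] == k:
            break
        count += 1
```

Time complexity: O(n^2).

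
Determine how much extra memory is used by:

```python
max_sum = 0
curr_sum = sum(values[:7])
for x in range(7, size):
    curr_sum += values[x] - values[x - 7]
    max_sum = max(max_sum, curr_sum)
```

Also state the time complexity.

Space complexity: O(1).
Only a constant amount of auxiliary storage is used; nothing grows with n.
Time complexity: O(n).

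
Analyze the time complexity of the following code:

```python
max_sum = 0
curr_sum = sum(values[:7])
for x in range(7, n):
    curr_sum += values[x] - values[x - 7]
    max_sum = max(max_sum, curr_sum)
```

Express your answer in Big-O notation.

Time complexity: O(n).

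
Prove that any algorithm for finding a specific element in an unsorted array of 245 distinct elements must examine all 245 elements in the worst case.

Adversary argument: if the algorithm examines fewer than 245 elements, the adversary places the target in an unexamined position. The algorithm cannot distinguish 'not present' from 'in unexamined position'.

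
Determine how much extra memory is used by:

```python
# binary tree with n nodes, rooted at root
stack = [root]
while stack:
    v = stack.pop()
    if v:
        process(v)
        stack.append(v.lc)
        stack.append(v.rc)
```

Space complexity: O(n).
Auxiliary storage grows linearly with the input size n in the worst case.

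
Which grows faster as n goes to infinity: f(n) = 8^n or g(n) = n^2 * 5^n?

f(n) = 8^n grows faster: 8^n / (n^2 5^n) = (8/5)^n / n^2 -> infinity since 8/5 > 1.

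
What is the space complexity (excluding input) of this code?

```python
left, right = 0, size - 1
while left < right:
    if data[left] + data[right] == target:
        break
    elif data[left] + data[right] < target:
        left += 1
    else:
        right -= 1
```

Space complexity: O(1).
Only a constant amount of auxiliary storage is used; nothing grows with n.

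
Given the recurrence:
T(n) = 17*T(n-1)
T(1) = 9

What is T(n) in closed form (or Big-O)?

Each step multiplies by 17. T(n) = T(1)*17^(n-1) = 9*17^(n-1).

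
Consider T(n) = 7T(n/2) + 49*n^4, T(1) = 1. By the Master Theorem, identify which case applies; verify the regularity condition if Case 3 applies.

a=7, b=2, f(n)=49*n^4.
log_2(7) = 2.807 < 4.
f(n) = Omega(n^(2.807+epsilon)) for some epsilon > 0, so Case 3 is the candidate.
Regularity: a*f(n/b) = 7*49*(n/2)^4 = (7/16)*49*n^4 <= c*f(n) with c = 7/16 < 1. Satisfied.
Case 3: T(n) = Theta(n^4).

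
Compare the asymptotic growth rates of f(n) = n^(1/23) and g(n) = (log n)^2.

f(n) = n^(1/23) grows faster: any positive power of n dominates any polylog.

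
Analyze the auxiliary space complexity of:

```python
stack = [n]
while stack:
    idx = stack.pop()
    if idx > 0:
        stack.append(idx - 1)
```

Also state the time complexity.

Space complexity: O(1).
Only a constant amount of auxiliary storage is used; nothing grows with n.
Time complexity: O(n).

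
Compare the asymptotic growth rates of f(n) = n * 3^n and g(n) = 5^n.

g(n) = 5^n grows faster: 5^n / (n 3^n) = (5/3)^n / n -> infinity since 5/3 > 1.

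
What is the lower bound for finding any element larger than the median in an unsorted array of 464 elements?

To find an element larger than the median of 464 elements, we must see Omega(n) elements. Without seeing enough elements, an adversary can make any unseen element the median.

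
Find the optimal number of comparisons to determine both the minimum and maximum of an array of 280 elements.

Naive approach: 558 comparisons (279 for max + 279 for min).
Optimal: Compare elements in pairs first (floor(n/2) = 140 comparisons), then find max among winners and min among losers (139 comparisons each).
Total: ceil(3n/2) - 2 = 418 comparisons. An adversary argument shows this is also a lower bound.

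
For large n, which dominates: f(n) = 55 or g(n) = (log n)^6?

g(n) = (log n)^6 grows faster: any unbounded function dominates a constant.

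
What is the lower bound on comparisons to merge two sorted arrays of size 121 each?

To merge two sorted arrays of size 121, we need at least 241 comparisons in the worst case. An adversary can force every element to be compared.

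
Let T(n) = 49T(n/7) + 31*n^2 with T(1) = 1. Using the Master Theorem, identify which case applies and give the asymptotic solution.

a=49, b=7, f(n)=31*n^2.
log_7(49) = 2, so n^(log_b(a)) = n^2.
f(n) = Theta(n^2), so Case 2 applies.
T(n) = Theta(n^2 log n).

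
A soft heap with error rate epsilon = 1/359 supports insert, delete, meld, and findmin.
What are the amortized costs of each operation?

Soft heaps (Chazelle) allow up to an epsilon = 1/359 fraction of elements to have corrupted (raised) keys. Insert is O(log(1/epsilon)) = O(log 359) amortized -- the structure maintains heap-ordered binary trees of rank bounded by O(log(1/epsilon)). Meld concatenates root lists: O(1) amortized. Delete and findmin are O(1) amortized.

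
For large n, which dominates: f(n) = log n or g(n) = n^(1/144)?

g(n) = n^(1/144) grows faster: any positive power of n dominates log n.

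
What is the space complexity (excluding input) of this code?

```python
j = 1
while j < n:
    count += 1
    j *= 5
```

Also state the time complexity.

Space complexity: O(1).
Only a constant amount of auxiliary storage is used; nothing grows with n.
Time complexity: O(log n).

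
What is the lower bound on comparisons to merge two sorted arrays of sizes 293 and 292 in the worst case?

Adversary: with |293 - 292| <= 1 the inputs can be fully interleaved so that every adjacent pair in the merged output comes from different arrays. Then each of the 584 adjacent pairs must be directly compared, or the algorithm cannot determine their relative order. Standard merge meets this bound.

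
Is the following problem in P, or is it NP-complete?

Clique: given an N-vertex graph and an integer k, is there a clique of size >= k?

This problem is NP-complete: complement of Independent Set / Vertex Cover (with k part of the input).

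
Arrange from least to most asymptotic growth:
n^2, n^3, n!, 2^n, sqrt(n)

Ordered by growth rate: sqrt(n) < n^2 < n^3 < 2^n < n!.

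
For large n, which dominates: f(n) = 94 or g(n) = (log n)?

g(n) = (log n) grows faster: any unbounded function dominates a constant.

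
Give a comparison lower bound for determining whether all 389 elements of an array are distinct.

In the algebraic decision-tree model, the YES region for element distinctness on 389 elements has 389! connected components (one per ordering). Ben-Or's theorem then gives a lower bound of Omega(log(n!)) = Omega(n log n).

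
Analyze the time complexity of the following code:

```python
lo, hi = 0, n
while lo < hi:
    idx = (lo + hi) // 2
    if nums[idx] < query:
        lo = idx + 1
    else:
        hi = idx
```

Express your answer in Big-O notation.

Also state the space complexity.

Time complexity: O(log n).
Space complexity: O(1).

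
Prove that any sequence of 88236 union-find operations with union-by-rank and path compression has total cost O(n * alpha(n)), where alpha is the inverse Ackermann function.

Using Tarjan's analysis with rank-based potential function. Union-by-rank keeps tree height O(log n). Path compression flattens paths during find. For n = 88236 operations, total cost is O(n * alpha(n)), effectively O(n) since alpha grows incredibly slowly.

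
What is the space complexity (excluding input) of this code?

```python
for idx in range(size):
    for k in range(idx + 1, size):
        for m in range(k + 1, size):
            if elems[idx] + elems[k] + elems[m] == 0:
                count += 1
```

Space complexity: O(1).
Only a constant amount of auxiliary storage is used; nothing grows with n.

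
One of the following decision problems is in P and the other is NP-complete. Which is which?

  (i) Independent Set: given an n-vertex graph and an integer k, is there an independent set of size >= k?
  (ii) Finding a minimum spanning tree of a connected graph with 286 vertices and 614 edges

(i) is NP-complete: complement of Clique (with k part of the input).
(ii) is P: Kruskal's / Prim's algorithms run in polynomial time.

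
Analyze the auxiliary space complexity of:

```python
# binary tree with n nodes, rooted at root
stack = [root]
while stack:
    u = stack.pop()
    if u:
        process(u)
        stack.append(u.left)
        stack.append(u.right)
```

Space complexity: O(n).
Auxiliary storage grows linearly with the input size n in the worst case.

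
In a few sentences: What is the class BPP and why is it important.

BPP (Bounded-error Probabilistic Polynomial time) is the class of problems solvable by a randomized algorithm in polynomial time with error probability at most 1/3. BPP contains P and is contained in PSPACE. It is widely conjectured that P = BPP, meaning randomness does not help for decision problems.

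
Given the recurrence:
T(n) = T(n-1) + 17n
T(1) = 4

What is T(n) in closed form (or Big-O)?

Unrolling: T(n) = 4 + 17*(2 + 3 + ... + n) = 4 + 17*(n(n+1)/2 - 1) = O(n^2).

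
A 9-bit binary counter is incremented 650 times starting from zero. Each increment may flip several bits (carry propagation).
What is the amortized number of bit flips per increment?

Bit i flips on every 2^i-th increment, so over 650 increments bit i flips floor(650/2^i) times. Summing over i: total flips < 2 * 650. Amortized: < 2 = O(1) per increment.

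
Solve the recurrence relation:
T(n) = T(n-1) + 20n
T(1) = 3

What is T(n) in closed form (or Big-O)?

Unrolling: T(n) = 3 + 20*(2 + 3 + ... + n) = 3 + 20*(n(n+1)/2 - 1) = O(n^2).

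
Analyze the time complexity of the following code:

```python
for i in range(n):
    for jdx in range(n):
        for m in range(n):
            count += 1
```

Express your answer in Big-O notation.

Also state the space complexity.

Time complexity: O(n^3).
Space complexity: O(1).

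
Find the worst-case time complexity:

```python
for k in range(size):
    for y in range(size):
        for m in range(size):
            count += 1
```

Time complexity: O(n^3).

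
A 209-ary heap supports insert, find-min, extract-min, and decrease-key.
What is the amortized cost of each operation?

The 209-ary heap has height O(log_209 n). Insert sifts up: O(log_209 n). Find-min reads the root: O(1). Extract-min sifts down comparing 209 children per level: O(209 * log_209 n). Decrease-key sifts up: O(log_209 n).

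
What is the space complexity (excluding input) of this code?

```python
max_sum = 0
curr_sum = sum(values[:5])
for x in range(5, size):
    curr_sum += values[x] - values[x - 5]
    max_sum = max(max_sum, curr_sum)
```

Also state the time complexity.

Space complexity: O(1).
Only a constant amount of auxiliary storage is used; nothing grows with n.
Time complexity: O(n).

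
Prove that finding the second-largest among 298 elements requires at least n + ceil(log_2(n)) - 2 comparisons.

Lower bound (adversary): identifying the maximum requires 298-1 comparisons (each eliminates one candidate). Assign weight 1 to each element; on each comparison the adversary lets the heavier side win and gives it the loser's weight. The max ends with weight 298, but each comparison it wins at most doubles its weight, so the max must win >= ceil(log_2(298)) = 9 comparisons. The second-largest is one of those 9 direct losers to the max, and identifying which one is largest needs >= 9-1 further comparisons. Total >= 298-1 + 9-1 = 305.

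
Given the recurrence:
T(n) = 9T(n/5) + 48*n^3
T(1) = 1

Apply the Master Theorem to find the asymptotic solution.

a=9, b=5, f(n)=48*n^3. log_5(9) = 1.365 < 3. Case 3: T(n) = O(n^3).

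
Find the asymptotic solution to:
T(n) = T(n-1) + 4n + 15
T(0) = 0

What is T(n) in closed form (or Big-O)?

Dominant term in sum is 4*sum(i, i=1..n) = 4*n*(n+1)/2 = O(n^2).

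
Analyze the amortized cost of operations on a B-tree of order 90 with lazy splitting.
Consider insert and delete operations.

In a B-tree of order 90, a node splits when it has 90 keys. With lazy splitting, we use potential Phi = number of full nodes + number of near-empty nodes. Each split costs O(1) but reduces potential. Between splits, at least 45 insertions must occur in that node. Amortized structural cost is O(1) per operation, plus O(log_90 n) traversal.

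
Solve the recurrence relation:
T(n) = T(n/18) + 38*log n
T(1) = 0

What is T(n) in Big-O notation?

Each of the log_18(n) levels adds O(log n). T(n) = O(log^2 n).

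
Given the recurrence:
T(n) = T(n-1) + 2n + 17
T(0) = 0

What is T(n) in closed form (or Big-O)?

Dominant term in sum is 2*sum(i, i=1..n) = 2*n*(n+1)/2 = O(n^2).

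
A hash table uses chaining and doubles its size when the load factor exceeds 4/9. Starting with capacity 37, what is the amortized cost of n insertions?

Rehashing occurs when load exceeds 4/9. Total rehash cost is geometric series summing to O(n). Each insertion itself is O(1). Amortized: O(1).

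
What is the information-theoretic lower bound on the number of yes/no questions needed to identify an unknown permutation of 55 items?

There are 55! = 12696403353658275925965100847566516959580321051449436762275840000000000000 permutations. Each yes/no question gives at most 1 bit, so at least ceil(log_2(12696403353658275925965100847566516959580321051449436762275840000000000000)) = 243 questions are needed.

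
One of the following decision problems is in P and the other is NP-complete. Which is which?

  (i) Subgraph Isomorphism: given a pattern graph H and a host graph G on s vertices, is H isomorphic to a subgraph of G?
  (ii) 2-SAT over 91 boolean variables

(i) is NP-complete: generalizes Clique and Hamiltonian Path (pattern size is part of the input).
(ii) is P: 2-SAT is solvable in linear time via implication-graph SCCs.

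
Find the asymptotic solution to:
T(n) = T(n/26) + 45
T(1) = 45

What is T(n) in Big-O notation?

Each step divides n by 26 and adds 45. After log_26(n) steps, T(n) = O(log n).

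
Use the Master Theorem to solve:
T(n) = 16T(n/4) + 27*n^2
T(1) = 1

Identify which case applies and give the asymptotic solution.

a=16, b=4, f(n)=27*n^2.
log_4(16) = 2, so n^(log_b(a)) = n^2.
f(n) = Theta(n^2), so Case 2 applies.
T(n) = Theta(n^2 log n).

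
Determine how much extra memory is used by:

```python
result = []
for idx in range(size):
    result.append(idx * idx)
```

Space complexity: O(n).
Auxiliary storage grows linearly with the input size n in the worst case.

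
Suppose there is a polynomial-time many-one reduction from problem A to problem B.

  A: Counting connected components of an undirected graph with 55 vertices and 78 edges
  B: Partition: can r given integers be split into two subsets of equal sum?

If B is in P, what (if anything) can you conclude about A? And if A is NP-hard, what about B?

A poly-time reduction A <=_p B means any A-instance can be transformed to a B-instance in poly time.
If B is in P: compose the reduction with B's poly-time algorithm to solve A in poly time, so A is in P.
If A is NP-hard: every NP problem reduces to A, which reduces to B; composing reductions, every NP problem reduces to B, so B is NP-hard.
(Here in fact A is P and B is NP-complete.)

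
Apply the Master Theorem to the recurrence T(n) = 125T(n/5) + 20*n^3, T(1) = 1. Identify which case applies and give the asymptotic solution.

a=125, b=5, f(n)=20*n^3.
log_5(125) = 3, so n^(log_b(a)) = n^3.
f(n) = Theta(n^3), so Case 2 applies.
T(n) = Theta(n^3 log n).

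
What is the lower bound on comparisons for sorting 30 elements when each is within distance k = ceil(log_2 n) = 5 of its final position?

Partition the 30 positions into floor(n/k) blocks of k = 5 consecutive positions; any permutation within a block keeps every element within k of its final position, so there are at least (k!)^(n/k) distinguishable inputs. Lower bound: log_2((k!)^(n/k)) = (n/k) * log_2(k!) = Theta(n log k); with k = ceil(log_2 n), this is Omega(n log log n).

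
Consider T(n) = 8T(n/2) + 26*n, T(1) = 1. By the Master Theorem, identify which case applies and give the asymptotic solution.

a=8, b=2, f(n)=26*n.
log_2(8) = 3 > 1.
Since f(n) = O(n^1) is polynomially smaller than n^3, Case 1 applies.
T(n) = Theta(n^3).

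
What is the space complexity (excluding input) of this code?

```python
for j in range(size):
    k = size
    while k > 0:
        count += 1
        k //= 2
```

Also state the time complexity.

Space complexity: O(1).
Only a constant amount of auxiliary storage is used; nothing grows with n.
Time complexity: O(n log n).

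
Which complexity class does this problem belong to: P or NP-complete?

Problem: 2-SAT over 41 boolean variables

This problem is in P: 2-SAT is solvable in linear time via implication-graph SCCs.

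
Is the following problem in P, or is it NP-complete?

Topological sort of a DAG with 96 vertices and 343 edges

This problem is in P: DFS-based topological sort runs in O(V+E).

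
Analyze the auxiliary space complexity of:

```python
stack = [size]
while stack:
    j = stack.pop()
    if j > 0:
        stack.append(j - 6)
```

Space complexity: O(1).
Only a constant amount of auxiliary storage is used; nothing grows with n.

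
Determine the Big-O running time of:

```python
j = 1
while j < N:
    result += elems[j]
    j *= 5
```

Time complexity: O(log n).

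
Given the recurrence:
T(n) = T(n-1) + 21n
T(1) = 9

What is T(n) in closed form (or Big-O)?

Unrolling: T(n) = 9 + 21*(2 + 3 + ... + n) = 9 + 21*(n(n+1)/2 - 1) = O(n^2).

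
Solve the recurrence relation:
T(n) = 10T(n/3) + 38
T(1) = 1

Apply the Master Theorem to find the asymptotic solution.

a=10, b=3, f(n)=38. log_3(10) = 2.096. Case 1 of Master Theorem: T(n) = O(n^2.096).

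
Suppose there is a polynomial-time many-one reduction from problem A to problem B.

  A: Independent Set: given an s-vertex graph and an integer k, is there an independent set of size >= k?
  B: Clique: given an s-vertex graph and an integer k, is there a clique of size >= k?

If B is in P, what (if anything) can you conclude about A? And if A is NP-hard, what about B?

A poly-time reduction A <=_p B means any A-instance can be transformed to a B-instance in poly time.
If B is in P: compose the reduction with B's poly-time algorithm to solve A in poly time, so A is in P.
If A is NP-hard: every NP problem reduces to A, which reduces to B; composing reductions, every NP problem reduces to B, so B is NP-hard.
(Here in fact A is NP-complete and B is NP-complete.)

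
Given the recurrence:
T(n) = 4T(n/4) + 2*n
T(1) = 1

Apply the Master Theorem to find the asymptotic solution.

a=4, b=4, f(n)=2*n. log_4(4) = 1. Case 2: T(n) = O(n log n).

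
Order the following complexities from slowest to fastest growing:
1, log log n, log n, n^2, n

Ordered by growth rate: 1 < log log n < log n < n < n^2.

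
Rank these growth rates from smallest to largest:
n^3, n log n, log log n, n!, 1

Ordered by growth rate: 1 < log log n < n log n < n^3 < n!.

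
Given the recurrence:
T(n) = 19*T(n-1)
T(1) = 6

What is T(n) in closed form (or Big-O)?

Each step multiplies by 19. T(n) = T(1)*19^(n-1) = 6*19^(n-1).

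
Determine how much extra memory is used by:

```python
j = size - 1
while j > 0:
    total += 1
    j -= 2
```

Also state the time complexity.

Space complexity: O(1).
Only a constant amount of auxiliary storage is used; nothing grows with n.
Time complexity: O(n).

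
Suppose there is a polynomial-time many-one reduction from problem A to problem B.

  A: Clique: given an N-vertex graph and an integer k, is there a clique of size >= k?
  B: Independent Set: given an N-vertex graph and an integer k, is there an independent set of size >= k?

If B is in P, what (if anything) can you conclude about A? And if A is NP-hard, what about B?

A poly-time reduction A <=_p B means any A-instance can be transformed to a B-instance in poly time.
If B is in P: compose the reduction with B's poly-time algorithm to solve A in poly time, so A is in P.
If A is NP-hard: every NP problem reduces to A, which reduces to B; composing reductions, every NP problem reduces to B, so B is NP-hard.
(Here in fact A is NP-complete and B is NP-complete.)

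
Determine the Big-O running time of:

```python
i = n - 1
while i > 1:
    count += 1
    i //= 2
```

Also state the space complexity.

Time complexity: O(log n).
Space complexity: O(1).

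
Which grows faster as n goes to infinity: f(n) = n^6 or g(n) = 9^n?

g(n) = 9^n grows faster: any exponential with base > 1 dominates every polynomial.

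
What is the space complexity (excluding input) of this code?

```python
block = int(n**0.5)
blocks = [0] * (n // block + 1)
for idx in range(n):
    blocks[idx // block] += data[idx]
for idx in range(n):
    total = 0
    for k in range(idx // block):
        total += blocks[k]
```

Space complexity: O(sqrt(n)).
Storage scales with sqrt(n).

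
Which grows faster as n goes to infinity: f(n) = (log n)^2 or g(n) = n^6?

g(n) = n^6 grows faster: any positive polynomial dominates any polylog.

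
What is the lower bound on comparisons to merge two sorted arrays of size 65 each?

To merge two sorted arrays of size 65, we need at least 129 comparisons in the worst case. An adversary can force every element to be compared.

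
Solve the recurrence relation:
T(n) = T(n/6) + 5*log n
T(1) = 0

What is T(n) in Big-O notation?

Each of the log_6(n) levels adds O(log n). T(n) = O(log^2 n).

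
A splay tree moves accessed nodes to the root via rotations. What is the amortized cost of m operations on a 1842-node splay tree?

Using a potential function Phi = sum of log(size of subtree) for each node, each splay operation has amortized cost O(log n) where n = 1842. Bad individual operations (O(n)) are offset by decreased potential.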